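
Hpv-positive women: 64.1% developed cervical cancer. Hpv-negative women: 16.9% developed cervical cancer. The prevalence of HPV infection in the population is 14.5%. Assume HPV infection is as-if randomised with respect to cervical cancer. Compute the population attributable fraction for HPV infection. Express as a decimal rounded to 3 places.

PAF ≈ 0.288

p₁ = 0.641, p₀ = 0.169.
Overall risk P(Y=1) = π·p₁ + (1−π)·p₀ = 0.145×0.641 + 0.855×0.169 = 0.23744.
Under exogeneity, PAF = [P(Y=1) − p₀] / P(Y=1).
PAF = (0.23744 − 0.169) / 0.23744 ≈ 0.2882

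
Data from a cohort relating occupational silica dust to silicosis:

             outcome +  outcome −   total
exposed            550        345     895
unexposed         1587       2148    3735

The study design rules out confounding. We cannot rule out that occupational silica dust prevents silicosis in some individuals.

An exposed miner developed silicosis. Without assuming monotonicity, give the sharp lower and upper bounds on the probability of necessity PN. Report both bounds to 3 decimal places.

p₁ = P(outcome | exposed) = 550/895 = 0.61453
p₀ = P(outcome | unexposed) = 1587/3735 = 0.4249
Under exogeneity alone the bounds on PN are max{0,(p₁−p₀)/p₁} ≤ PN ≤ min{1,(1−p₀)/p₁}.
  lower = (p₁ − p₀)/p₁ = 0.18963 / 0.61453 ≈ 0.3086
  upper = min{1, (1 − p₀)/p₁} = 0.5751 / 0.61453 ≈ 0.9358

0.309 ≤ PN ≤ 0.936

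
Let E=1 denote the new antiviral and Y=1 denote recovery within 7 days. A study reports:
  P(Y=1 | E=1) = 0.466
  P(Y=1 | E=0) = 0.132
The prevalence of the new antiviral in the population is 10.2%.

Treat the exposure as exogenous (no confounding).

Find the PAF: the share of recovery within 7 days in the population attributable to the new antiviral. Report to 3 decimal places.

PAF ≈ 0.205

Let p₁ = 0.466, p₀ = 0.132.
Overall risk P(Y=1) = π·p₁ + (1−π)·p₀ = 0.102×0.466 + 0.898×0.132 = 0.16607.
Under exogeneity, PAF = [P(Y=1) − p₀] / P(Y=1).
PAF = (0.16607 − 0.132) / 0.16607 ≈ 0.2051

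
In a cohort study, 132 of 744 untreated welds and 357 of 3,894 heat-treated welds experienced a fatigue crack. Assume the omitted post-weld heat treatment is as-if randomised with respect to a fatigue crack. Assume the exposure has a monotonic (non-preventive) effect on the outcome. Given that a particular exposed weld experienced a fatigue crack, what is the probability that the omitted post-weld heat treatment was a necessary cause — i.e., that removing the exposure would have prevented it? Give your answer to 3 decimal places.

PN ≈ 0.483

p₁ = P(outcome | exposed) = 132/744 = 0.17742
p₀ = P(outcome | unexposed) = 357/3894 = 0.09168
Under exogeneity and monotonicity, PN = (p₁ − p₀) / p₁.
PN = (0.17742 − 0.09168) / 0.17742 = 0.08574 / 0.17742 ≈ 0.4833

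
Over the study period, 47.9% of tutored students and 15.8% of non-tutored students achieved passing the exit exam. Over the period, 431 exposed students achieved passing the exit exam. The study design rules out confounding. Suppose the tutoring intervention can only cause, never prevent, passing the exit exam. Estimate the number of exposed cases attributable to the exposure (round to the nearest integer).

about 289 cases

p₁ = 0.479, p₀ = 0.158.
PN = (p₁ − p₀)/p₁ = (0.479 − 0.158) / 0.479 ≈ 0.67015.
Attributable cases ≈ PN × (exposed cases) = 0.67015 × 431 ≈ 288.83.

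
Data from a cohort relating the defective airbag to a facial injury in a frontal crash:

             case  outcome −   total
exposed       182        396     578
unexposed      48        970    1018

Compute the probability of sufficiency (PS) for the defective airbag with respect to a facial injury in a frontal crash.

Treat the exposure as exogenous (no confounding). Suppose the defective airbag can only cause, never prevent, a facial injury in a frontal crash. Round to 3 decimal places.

PS ≈ 0.281

p₁ = P(outcome | exposed) = 182/578 = 0.31488
p₀ = P(outcome | unexposed) = 48/1018 = 0.047151
Under exogeneity and monotonicity, PS = (p₁ − p₀)/(1 − p₀).
PS = (0.31488 − 0.047151) / 0.95285 ≈ 0.2810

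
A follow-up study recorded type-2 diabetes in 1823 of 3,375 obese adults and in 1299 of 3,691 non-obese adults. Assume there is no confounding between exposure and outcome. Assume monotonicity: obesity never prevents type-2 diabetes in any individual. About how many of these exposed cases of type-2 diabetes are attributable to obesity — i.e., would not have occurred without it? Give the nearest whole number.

about 635 cases

p₁ = P(outcome | exposed) = 1823/3375 = 0.54015
p₀ = P(outcome | unexposed) = 1299/3691 = 0.35194
PN = (p₁ − p₀)/p₁ = (0.54015 − 0.35194) / 0.54015 ≈ 0.34844.
Attributable cases ≈ PN × (exposed cases) = 0.34844 × 1823 ≈ 635.21.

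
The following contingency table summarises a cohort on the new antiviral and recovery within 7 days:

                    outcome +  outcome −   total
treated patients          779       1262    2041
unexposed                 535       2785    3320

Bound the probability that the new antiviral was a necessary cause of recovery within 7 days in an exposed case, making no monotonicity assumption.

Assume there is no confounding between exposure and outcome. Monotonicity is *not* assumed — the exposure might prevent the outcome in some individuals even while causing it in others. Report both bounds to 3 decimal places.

0.578 ≤ PN ≤ 1.000

p₁ = P(outcome | exposed) = 779/2041 = 0.38168
p₀ = P(outcome | unexposed) = 535/3320 = 0.16114
Under exogeneity alone the bounds on PN are max{0,(p₁−p₀)/p₁} ≤ PN ≤ min{1,(1−p₀)/p₁}.
  lower = (p₁ − p₀)/p₁ = 0.22053 / 0.38168 ≈ 0.5778
  upper = min{1, (1 − p₀)/p₁} = 0.83886 / 0.38168 ≈ 2.1978 → capped at 1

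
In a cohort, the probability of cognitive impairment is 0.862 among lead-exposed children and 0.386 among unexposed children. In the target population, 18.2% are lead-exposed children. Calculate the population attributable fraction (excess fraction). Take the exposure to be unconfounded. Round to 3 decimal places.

Let p₁ = 0.862, p₀ = 0.386.
Overall risk P(Y=1) = π·p₁ + (1−π)·p₀ = 0.182×0.862 + 0.818×0.386 = 0.47263.
Under exogeneity, PAF = [P(Y=1) − p₀] / P(Y=1).
PAF = (0.47263 − 0.386) / 0.47263 ≈ 0.1833

PAF ≈ 0.183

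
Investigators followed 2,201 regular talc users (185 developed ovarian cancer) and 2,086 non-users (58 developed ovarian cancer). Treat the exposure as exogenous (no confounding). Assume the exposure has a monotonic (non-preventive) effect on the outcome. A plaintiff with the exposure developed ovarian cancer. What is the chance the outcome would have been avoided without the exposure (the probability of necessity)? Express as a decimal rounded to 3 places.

PN ≈ 0.669

p₁ = P(outcome | exposed) = 185/2201 = 0.084053
p₀ = P(outcome | unexposed) = 58/2086 = 0.027804
Under exogeneity and monotonicity, PN = (p₁ − p₀) / p₁.
PN = (0.084053 − 0.027804) / 0.084053 = 0.056248 / 0.084053 ≈ 0.6692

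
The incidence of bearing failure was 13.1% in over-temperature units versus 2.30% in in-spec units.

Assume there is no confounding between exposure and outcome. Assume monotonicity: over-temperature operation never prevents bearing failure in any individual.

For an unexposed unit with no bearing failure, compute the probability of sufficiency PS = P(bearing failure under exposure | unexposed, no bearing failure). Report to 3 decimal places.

p₁ = 0.131, p₀ = 0.023.
Under exogeneity and monotonicity, PS = (p₁ − p₀) / (1 − p₀).
PS = (0.131 − 0.023) / (1 − 0.023) = 0.108 / 0.977 ≈ 0.1105

PS ≈ 0.111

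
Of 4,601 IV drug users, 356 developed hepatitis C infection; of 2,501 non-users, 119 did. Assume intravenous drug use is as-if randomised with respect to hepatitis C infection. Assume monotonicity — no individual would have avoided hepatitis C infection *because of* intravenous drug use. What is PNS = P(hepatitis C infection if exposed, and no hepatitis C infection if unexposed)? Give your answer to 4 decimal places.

PNS ≈ 0.0298

p₁ = P(outcome | exposed) = 356/4601 = 0.077374
p₀ = P(outcome | unexposed) = 119/2501 = 0.047581
Under exogeneity and monotonicity, PNS = p₁ − p₀.
PNS = 0.077374 − 0.047581 = 0.029794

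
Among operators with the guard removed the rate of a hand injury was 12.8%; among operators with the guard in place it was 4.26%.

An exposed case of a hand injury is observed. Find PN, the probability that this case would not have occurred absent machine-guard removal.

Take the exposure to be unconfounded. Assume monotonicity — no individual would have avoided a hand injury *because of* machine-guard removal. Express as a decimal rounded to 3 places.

p₁ = 0.128, p₀ = 0.0426.
Under exogeneity and monotonicity, PN = (p₁ − p₀) / p₁.
PN = (0.128 − 0.0426) / 0.128 = 0.0854 / 0.128 ≈ 0.6672

PN ≈ 0.667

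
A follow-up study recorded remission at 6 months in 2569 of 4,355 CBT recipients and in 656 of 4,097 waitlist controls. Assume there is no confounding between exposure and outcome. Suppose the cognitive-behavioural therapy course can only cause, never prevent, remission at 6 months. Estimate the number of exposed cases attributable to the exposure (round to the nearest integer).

about 1872 cases

p₁ = P(outcome | exposed) = 2569/4355 = 0.5899
p₀ = P(outcome | unexposed) = 656/4097 = 0.16012
PN = (p₁ − p₀)/p₁ = (0.5899 − 0.16012) / 0.5899 ≈ 0.72857.
Attributable cases ≈ PN × (exposed cases) = 0.72857 × 2569 ≈ 1871.69.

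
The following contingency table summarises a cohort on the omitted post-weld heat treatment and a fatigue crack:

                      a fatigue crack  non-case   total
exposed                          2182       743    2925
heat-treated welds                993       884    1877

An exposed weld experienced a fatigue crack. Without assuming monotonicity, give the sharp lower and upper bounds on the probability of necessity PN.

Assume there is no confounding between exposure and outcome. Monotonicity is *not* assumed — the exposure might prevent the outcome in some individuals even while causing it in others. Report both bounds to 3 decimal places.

p₁ = P(outcome | exposed) = 2182/2925 = 0.74598
p₀ = P(outcome | unexposed) = 993/1877 = 0.52904
Under exogeneity alone the bounds on PN are max{0,(p₁−p₀)/p₁} ≤ PN ≤ min{1,(1−p₀)/p₁}.
  lower = (p₁ − p₀)/p₁ = 0.21695 / 0.74598 ≈ 0.2908
  upper = min{1, (1 − p₀)/p₁} = 0.47096 / 0.74598 ≈ 0.6313

0.291 ≤ PN ≤ 0.631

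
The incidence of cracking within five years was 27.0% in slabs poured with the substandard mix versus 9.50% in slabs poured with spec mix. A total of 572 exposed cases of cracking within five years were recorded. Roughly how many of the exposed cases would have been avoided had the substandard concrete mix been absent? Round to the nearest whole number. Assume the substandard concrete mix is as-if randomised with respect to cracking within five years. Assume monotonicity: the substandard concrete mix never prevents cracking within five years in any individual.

about 371 cases

p₁ = 0.27, p₀ = 0.095.
PN = (p₁ − p₀)/p₁ = (0.27 − 0.095) / 0.27 ≈ 0.64815.
Attributable cases ≈ PN × (exposed cases) = 0.64815 × 572 ≈ 370.74.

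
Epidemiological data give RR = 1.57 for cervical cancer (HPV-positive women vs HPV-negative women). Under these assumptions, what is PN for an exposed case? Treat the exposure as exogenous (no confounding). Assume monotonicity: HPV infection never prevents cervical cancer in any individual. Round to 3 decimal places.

Under exogeneity and monotonicity, PN = (RR − 1) / RR = 1 − 1/RR.
PN = (1.57 − 1) / 1.57 = 0.57 / 1.57 ≈ 0.3631

PN ≈ 0.363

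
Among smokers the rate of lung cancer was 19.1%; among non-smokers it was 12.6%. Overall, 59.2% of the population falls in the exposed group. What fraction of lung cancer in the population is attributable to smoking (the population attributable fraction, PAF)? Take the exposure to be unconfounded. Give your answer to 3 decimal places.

p₁ = 0.191, p₀ = 0.126.
Overall risk P(Y=1) = π·p₁ + (1−π)·p₀ = 0.592×0.191 + 0.408×0.126 = 0.16448.
Under exogeneity, PAF = [P(Y=1) − p₀] / P(Y=1).
PAF = (0.16448 − 0.126) / 0.16448 ≈ 0.2339

PAF ≈ 0.234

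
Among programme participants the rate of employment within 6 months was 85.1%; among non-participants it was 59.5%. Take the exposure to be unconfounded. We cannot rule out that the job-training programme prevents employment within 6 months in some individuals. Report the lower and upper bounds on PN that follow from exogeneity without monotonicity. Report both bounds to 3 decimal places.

0.301 ≤ PN ≤ 0.476

p₁ = 0.851, p₀ = 0.595.
Under exogeneity alone the bounds on PN are max{0,(p₁−p₀)/p₁} ≤ PN ≤ min{1,(1−p₀)/p₁}.
  lower = (p₁ − p₀)/p₁ = 0.256 / 0.851 ≈ 0.3008
  upper = min{1, (1 − p₀)/p₁} = 0.405 / 0.851 ≈ 0.4759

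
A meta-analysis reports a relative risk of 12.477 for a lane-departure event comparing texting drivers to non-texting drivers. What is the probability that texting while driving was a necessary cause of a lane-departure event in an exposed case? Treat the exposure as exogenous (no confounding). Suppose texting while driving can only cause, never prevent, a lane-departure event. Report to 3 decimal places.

Under exogeneity and monotonicity, PN = (RR − 1) / RR = 1 − 1/RR.
PN = (12.477 − 1) / 12.477 = 11.48 / 12.477 ≈ 0.9199

PN ≈ 0.920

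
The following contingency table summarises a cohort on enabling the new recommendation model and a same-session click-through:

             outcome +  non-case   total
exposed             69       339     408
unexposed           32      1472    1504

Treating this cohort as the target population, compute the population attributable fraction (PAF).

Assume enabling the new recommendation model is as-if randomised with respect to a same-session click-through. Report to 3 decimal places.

PAF ≈ 0.597

p₁ = P(outcome | exposed) = 69/408 = 0.16912
p₀ = P(outcome | unexposed) = 32/1504 = 0.021277
Exposure prevalence π = 408/1912 = 0.21339; overall risk P(Y=1) = 0.052824.
Under exogeneity, PAF = [P(Y=1) − p₀]/P(Y=1).
PAF = (0.052824 − 0.021277) / 0.052824 ≈ 0.5972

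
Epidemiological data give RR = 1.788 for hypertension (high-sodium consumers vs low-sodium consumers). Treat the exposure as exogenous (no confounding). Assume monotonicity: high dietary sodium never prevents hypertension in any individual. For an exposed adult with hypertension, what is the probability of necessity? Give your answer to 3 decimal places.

PN ≈ 0.441

Under exogeneity and monotonicity, PN = (RR − 1) / RR = 1 − 1/RR.
PN = (1.788 − 1) / 1.788 = 0.788 / 1.788 ≈ 0.4407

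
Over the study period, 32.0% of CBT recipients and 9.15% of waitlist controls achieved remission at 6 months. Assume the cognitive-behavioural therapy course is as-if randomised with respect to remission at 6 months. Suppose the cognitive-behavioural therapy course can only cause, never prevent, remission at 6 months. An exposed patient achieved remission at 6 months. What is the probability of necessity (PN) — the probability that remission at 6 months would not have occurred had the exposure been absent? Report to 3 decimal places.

p₁ = 0.32, p₀ = 0.0915.
Under exogeneity and monotonicity, PN = (p₁ − p₀) / p₁.
PN = (0.32 − 0.0915) / 0.32 = 0.2285 / 0.32 ≈ 0.7141

PN ≈ 0.714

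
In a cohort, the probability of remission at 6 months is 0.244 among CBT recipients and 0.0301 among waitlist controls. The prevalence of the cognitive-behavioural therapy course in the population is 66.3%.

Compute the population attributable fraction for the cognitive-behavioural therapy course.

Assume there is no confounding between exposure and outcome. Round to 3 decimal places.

PAF ≈ 0.825

Let p₁ = 0.244, p₀ = 0.0301.
Overall risk P(Y=1) = π·p₁ + (1−π)·p₀ = 0.663×0.244 + 0.337×0.0301 = 0.17192.
Under exogeneity, PAF = [P(Y=1) − p₀] / P(Y=1).
PAF = (0.17192 − 0.0301) / 0.17192 ≈ 0.8249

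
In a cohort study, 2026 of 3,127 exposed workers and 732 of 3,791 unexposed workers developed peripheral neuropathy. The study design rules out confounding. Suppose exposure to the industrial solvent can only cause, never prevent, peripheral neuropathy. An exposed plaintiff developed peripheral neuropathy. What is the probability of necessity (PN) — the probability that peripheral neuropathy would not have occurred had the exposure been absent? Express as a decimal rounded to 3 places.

PN ≈ 0.702

p₁ = P(outcome | exposed) = 2026/3127 = 0.64791
p₀ = P(outcome | unexposed) = 732/3791 = 0.19309
Under exogeneity and monotonicity, PN = (p₁ − p₀) / p₁.
PN = (0.64791 − 0.19309) / 0.64791 = 0.45482 / 0.64791 ≈ 0.7020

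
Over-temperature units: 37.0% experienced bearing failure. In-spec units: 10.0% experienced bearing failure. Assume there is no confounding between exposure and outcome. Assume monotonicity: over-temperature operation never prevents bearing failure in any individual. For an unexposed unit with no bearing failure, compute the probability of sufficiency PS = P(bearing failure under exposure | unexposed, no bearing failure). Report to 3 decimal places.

p₁ = 0.37, p₀ = 0.1.
Under exogeneity and monotonicity, PS = (p₁ − p₀) / (1 − p₀).
PS = (0.37 − 0.1) / (1 − 0.1) = 0.27 / 0.9 ≈ 0.3000

PS ≈ 0.300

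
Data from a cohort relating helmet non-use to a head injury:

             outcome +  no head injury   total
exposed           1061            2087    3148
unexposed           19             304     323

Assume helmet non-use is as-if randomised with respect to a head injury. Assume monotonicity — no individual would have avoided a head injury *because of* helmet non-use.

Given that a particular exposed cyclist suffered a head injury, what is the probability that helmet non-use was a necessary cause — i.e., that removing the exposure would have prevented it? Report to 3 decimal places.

PN ≈ 0.825

p₁ = P(outcome | exposed) = 1061/3148 = 0.33704
p₀ = P(outcome | unexposed) = 19/323 = 0.058824
Under exogeneity and monotonicity, PN = (p₁ − p₀)/p₁.
PN = (0.33704 − 0.058824) / 0.33704 ≈ 0.8255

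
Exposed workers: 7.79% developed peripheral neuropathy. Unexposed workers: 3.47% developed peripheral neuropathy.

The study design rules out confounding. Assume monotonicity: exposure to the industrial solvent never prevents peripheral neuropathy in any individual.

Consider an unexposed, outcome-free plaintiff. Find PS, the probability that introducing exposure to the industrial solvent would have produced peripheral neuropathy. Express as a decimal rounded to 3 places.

p₁ = 0.0779, p₀ = 0.0347.
Under exogeneity and monotonicity, PS = (p₁ − p₀) / (1 − p₀).
PS = (0.0779 − 0.0347) / (1 − 0.0347) = 0.0432 / 0.9653 ≈ 0.0448

PS ≈ 0.045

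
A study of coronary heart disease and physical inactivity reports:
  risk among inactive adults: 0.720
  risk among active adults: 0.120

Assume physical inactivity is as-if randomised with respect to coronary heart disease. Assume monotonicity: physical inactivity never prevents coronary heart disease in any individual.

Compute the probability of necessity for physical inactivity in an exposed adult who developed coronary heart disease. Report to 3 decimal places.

Let p₁ = 0.72, p₀ = 0.12.
Under exogeneity and monotonicity, PN = (p₁ − p₀) / p₁.
PN = (0.72 − 0.12) / 0.72 = 0.6 / 0.72 ≈ 0.8333

PN ≈ 0.833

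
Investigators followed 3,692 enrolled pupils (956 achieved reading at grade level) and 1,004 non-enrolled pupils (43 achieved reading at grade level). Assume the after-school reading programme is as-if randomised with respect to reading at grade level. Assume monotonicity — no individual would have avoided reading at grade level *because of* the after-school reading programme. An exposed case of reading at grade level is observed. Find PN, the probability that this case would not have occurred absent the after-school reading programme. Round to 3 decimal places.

PN ≈ 0.835

p₁ = P(outcome | exposed) = 956/3692 = 0.25894
p₀ = P(outcome | unexposed) = 43/1004 = 0.042829
Under exogeneity and monotonicity, PN = (p₁ − p₀) / p₁.
PN = (0.25894 − 0.042829) / 0.25894 = 0.21611 / 0.25894 ≈ 0.8346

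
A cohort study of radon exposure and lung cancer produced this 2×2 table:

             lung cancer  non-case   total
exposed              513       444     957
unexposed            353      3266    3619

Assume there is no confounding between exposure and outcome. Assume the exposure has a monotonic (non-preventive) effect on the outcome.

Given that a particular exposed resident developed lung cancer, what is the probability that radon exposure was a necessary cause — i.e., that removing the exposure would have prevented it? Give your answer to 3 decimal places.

p₁ = P(outcome | exposed) = 513/957 = 0.53605
p₀ = P(outcome | unexposed) = 353/3619 = 0.097541
Under exogeneity and monotonicity, PN = (p₁ − p₀)/p₁.
PN = (0.53605 − 0.097541) / 0.53605 ≈ 0.8180

PN ≈ 0.818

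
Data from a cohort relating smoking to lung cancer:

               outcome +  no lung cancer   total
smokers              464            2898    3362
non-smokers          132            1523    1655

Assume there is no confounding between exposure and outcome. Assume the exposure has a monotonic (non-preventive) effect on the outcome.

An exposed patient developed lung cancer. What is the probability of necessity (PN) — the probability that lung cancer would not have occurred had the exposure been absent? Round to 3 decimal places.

p₁ = P(outcome | exposed) = 464/3362 = 0.13801
p₀ = P(outcome | unexposed) = 132/1655 = 0.079758
Under exogeneity and monotonicity, PN = (p₁ − p₀)/p₁.
PN = (0.13801 − 0.079758) / 0.13801 ≈ 0.4221

PN ≈ 0.422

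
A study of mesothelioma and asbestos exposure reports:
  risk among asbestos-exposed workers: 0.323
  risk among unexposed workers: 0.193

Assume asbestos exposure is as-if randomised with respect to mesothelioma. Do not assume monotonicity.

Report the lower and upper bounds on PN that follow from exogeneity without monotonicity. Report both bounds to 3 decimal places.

Let p₁ = 0.323, p₀ = 0.193.
Under exogeneity alone the bounds on PN are max{0,(p₁−p₀)/p₁} ≤ PN ≤ min{1,(1−p₀)/p₁}.
  lower = (p₁ − p₀)/p₁ = 0.13 / 0.323 ≈ 0.4025
  upper = min{1, (1 − p₀)/p₁} = 0.807 / 0.323 ≈ 2.4985 → capped at 1

0.402 ≤ PN ≤ 1.000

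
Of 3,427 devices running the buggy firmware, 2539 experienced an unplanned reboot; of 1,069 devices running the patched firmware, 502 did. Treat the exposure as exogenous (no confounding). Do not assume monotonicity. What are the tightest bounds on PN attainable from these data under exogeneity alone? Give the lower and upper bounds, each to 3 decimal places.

p₁ = P(outcome | exposed) = 2539/3427 = 0.74088
p₀ = P(outcome | unexposed) = 502/1069 = 0.4696
Under exogeneity alone the bounds on PN are max{0,(p₁−p₀)/p₁} ≤ PN ≤ min{1,(1−p₀)/p₁}.
  lower = (p₁ − p₀)/p₁ = 0.27128 / 0.74088 ≈ 0.3662
  upper = min{1, (1 − p₀)/p₁} = 0.5304 / 0.74088 ≈ 0.7159

0.366 ≤ PN ≤ 0.716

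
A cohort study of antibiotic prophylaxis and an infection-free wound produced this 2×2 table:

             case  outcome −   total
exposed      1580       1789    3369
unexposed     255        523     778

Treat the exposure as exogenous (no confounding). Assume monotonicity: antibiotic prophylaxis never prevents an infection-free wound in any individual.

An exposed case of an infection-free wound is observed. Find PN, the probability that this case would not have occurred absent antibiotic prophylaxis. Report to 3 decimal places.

PN ≈ 0.301

p₁ = P(outcome | exposed) = 1580/3369 = 0.46898
p₀ = P(outcome | unexposed) = 255/778 = 0.32776
Under exogeneity and monotonicity, PN = (p₁ − p₀) / p₁.
PN = (0.46898 − 0.32776) / 0.46898 = 0.14122 / 0.46898 ≈ 0.3011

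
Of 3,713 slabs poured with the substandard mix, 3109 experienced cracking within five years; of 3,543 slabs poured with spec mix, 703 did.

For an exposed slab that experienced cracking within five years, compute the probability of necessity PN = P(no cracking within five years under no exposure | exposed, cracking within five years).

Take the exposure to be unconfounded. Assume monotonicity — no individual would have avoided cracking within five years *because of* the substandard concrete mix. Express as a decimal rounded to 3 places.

PN ≈ 0.763

p₁ = P(outcome | exposed) = 3109/3713 = 0.83733
p₀ = P(outcome | unexposed) = 703/3543 = 0.19842
Under exogeneity and monotonicity, PN = (p₁ − p₀) / p₁.
PN = (0.83733 − 0.19842) / 0.83733 = 0.63891 / 0.83733 ≈ 0.7630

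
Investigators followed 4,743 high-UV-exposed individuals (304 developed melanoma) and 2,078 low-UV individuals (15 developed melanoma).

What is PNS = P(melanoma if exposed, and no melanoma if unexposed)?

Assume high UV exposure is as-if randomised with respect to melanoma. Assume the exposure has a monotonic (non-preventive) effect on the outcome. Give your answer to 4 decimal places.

PNS ≈ 0.0569

p₁ = P(outcome | exposed) = 304/4743 = 0.064094
p₀ = P(outcome | unexposed) = 15/2078 = 0.0072185
Under exogeneity and monotonicity, PNS = p₁ − p₀.
PNS = 0.064094 − 0.0072185 = 0.056876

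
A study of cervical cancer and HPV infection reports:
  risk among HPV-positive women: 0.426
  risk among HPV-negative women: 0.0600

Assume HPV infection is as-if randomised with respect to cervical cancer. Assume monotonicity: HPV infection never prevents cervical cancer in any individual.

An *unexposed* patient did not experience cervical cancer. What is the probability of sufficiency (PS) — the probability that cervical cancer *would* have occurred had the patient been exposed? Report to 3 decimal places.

PS ≈ 0.389

Let p₁ = 0.426, p₀ = 0.06.
Under exogeneity and monotonicity, PS = (p₁ − p₀) / (1 − p₀).
PS = (0.426 − 0.06) / (1 − 0.06) = 0.366 / 0.94 ≈ 0.3894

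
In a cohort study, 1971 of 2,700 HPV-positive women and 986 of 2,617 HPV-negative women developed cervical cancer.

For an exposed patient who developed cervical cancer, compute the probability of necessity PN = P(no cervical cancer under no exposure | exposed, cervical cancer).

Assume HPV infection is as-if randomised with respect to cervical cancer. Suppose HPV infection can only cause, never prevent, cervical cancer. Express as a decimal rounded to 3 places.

p₁ = P(outcome | exposed) = 1971/2700 = 0.73
p₀ = P(outcome | unexposed) = 986/2617 = 0.37677
Under exogeneity and monotonicity, PN = (p₁ − p₀) / p₁.
PN = (0.73 − 0.37677) / 0.73 = 0.35323 / 0.73 ≈ 0.4839

PN ≈ 0.484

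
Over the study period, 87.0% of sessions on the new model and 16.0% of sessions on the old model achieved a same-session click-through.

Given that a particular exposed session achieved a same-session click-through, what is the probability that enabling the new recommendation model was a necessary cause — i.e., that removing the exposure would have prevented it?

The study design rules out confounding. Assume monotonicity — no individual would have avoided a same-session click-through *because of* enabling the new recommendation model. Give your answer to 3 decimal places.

p₁ = 0.87, p₀ = 0.16.
Under exogeneity and monotonicity, PN = (p₁ − p₀) / p₁.
PN = (0.87 − 0.16) / 0.87 = 0.71 / 0.87 ≈ 0.8161

PN ≈ 0.816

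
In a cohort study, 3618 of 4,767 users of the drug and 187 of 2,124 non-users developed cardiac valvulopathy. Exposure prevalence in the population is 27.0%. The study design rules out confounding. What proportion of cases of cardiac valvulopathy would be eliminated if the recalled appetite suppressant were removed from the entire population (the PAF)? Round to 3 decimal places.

PAF ≈ 0.673

p₁ = P(outcome | exposed) = 3618/4767 = 0.75897
p₀ = P(outcome | unexposed) = 187/2124 = 0.088041
Overall risk P(Y=1) = π·p₁ + (1−π)·p₀ = 0.27×0.75897 + 0.73×0.088041 = 0.26919.
Under exogeneity, PAF = [P(Y=1) − p₀] / P(Y=1).
PAF = (0.26919 − 0.088041) / 0.26919 ≈ 0.6729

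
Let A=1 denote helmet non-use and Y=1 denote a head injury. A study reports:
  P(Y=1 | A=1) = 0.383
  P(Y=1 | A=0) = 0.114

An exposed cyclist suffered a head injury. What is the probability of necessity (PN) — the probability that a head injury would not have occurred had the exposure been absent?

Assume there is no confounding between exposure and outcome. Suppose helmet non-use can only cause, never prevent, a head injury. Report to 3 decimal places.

Let p₁ = 0.383, p₀ = 0.114.
Under exogeneity and monotonicity, PN = (p₁ − p₀) / p₁.
PN = (0.383 − 0.114) / 0.383 = 0.269 / 0.383 ≈ 0.7023

PN ≈ 0.702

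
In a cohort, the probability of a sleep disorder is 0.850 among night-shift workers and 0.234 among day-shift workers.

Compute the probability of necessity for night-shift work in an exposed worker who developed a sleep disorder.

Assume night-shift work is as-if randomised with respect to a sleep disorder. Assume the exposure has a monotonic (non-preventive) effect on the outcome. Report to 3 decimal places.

Let p₁ = 0.85, p₀ = 0.234.
Under exogeneity and monotonicity, PN = (p₁ − p₀) / p₁.
PN = (0.85 − 0.234) / 0.85 = 0.616 / 0.85 ≈ 0.7247

PN ≈ 0.725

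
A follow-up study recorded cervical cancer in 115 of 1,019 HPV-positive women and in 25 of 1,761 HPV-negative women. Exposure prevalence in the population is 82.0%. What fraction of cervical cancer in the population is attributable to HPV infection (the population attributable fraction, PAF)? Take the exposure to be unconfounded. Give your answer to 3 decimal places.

p₁ = P(outcome | exposed) = 115/1019 = 0.11286
p₀ = P(outcome | unexposed) = 25/1761 = 0.014196
Overall risk P(Y=1) = π·p₁ + (1−π)·p₀ = 0.82×0.11286 + 0.18×0.014196 = 0.095097.
Under exogeneity, PAF = [P(Y=1) − p₀] / P(Y=1).
PAF = (0.095097 − 0.014196) / 0.095097 ≈ 0.8507

PAF ≈ 0.851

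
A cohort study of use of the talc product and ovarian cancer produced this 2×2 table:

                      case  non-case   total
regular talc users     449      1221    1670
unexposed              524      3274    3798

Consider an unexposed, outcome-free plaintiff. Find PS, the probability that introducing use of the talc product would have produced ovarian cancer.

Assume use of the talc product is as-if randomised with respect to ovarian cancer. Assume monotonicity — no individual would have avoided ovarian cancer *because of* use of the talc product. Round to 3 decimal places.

p₁ = P(outcome | exposed) = 449/1670 = 0.26886
p₀ = P(outcome | unexposed) = 524/3798 = 0.13797
Under exogeneity and monotonicity, PS = (p₁ − p₀) / (1 − p₀).
PS = (0.26886 − 0.13797) / (1 − 0.13797) = 0.13089 / 0.86203 ≈ 0.1518

PS ≈ 0.152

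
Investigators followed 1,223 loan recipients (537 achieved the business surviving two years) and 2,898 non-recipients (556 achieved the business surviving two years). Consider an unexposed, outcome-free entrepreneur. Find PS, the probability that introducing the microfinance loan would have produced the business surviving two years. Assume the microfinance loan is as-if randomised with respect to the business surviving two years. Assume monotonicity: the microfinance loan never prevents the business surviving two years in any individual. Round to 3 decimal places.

PS ≈ 0.306

p₁ = P(outcome | exposed) = 537/1223 = 0.43908
p₀ = P(outcome | unexposed) = 556/2898 = 0.19186
Under exogeneity and monotonicity, PS = (p₁ − p₀) / (1 − p₀).
PS = (0.43908 − 0.19186) / (1 − 0.19186) = 0.24723 / 0.80814 ≈ 0.3059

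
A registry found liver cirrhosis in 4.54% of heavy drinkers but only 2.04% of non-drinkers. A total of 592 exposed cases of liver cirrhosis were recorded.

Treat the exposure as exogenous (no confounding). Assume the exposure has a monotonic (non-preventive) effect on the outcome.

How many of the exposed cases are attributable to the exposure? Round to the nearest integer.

p₁ = 0.0454, p₀ = 0.0204.
PN = (p₁ − p₀)/p₁ = (0.0454 − 0.0204) / 0.0454 ≈ 0.55066.
Attributable cases ≈ PN × (exposed cases) = 0.55066 × 592 ≈ 325.99.

about 326 cases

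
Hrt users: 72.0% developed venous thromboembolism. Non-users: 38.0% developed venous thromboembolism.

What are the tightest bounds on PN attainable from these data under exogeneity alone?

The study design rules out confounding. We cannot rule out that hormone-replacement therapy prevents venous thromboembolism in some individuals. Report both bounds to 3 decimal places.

0.472 ≤ PN ≤ 0.861

p₁ = 0.72, p₀ = 0.38.
Under exogeneity alone the bounds on PN are max{0,(p₁−p₀)/p₁} ≤ PN ≤ min{1,(1−p₀)/p₁}.
  lower = (p₁ − p₀)/p₁ = 0.34 / 0.72 ≈ 0.4722
  upper = min{1, (1 − p₀)/p₁} = 0.62 / 0.72 ≈ 0.8611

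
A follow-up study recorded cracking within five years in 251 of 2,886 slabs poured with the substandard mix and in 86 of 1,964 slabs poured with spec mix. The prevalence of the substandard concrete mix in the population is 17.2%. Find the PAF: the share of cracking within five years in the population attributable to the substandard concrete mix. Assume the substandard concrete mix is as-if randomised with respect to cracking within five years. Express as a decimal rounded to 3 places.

PAF ≈ 0.145

p₁ = P(outcome | exposed) = 251/2886 = 0.086972
p₀ = P(outcome | unexposed) = 86/1964 = 0.043788
Overall risk P(Y=1) = π·p₁ + (1−π)·p₀ = 0.172×0.086972 + 0.828×0.043788 = 0.051216.
Under exogeneity, PAF = [P(Y=1) − p₀] / P(Y=1).
PAF = (0.051216 − 0.043788) / 0.051216 ≈ 0.1450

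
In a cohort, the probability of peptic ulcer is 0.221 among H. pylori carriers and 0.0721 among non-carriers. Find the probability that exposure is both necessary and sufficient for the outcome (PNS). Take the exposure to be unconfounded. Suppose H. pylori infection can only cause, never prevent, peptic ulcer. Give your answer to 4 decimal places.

Let p₁ = 0.221, p₀ = 0.0721.
Under exogeneity and monotonicity, PNS = p₁ − p₀.
PNS = 0.221 − 0.0721 = 0.1489

PNS ≈ 0.1489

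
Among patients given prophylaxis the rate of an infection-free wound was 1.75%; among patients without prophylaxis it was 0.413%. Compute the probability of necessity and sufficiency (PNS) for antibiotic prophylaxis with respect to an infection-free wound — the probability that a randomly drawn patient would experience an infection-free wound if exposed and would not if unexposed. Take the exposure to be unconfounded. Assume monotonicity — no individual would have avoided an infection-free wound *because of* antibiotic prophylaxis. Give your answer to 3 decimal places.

p₁ = 0.0175, p₀ = 0.00413.
Under exogeneity and monotonicity, PNS = p₁ − p₀.
PNS = 0.0175 − 0.00413 = 0.01337

PNS ≈ 0.013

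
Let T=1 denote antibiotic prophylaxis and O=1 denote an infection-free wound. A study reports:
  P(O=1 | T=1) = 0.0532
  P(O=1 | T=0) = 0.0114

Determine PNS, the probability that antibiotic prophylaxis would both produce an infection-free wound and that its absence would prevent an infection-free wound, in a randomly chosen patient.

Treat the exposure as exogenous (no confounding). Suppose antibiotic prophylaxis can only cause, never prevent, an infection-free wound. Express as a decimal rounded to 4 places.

PNS ≈ 0.0418

Let p₁ = 0.0532, p₀ = 0.0114.
Under exogeneity and monotonicity, PNS = p₁ − p₀.
PNS = 0.0532 − 0.0114 = 0.0418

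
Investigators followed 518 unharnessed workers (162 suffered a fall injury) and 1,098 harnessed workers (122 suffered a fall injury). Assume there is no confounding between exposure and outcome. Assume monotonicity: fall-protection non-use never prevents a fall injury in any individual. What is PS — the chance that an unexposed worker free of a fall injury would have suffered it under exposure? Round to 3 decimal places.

PS ≈ 0.227

p₁ = P(outcome | exposed) = 162/518 = 0.31274
p₀ = P(outcome | unexposed) = 122/1098 = 0.11111
Under exogeneity and monotonicity, PS = (p₁ − p₀) / (1 − p₀).
PS = (0.31274 − 0.11111) / (1 − 0.11111) = 0.20163 / 0.88889 ≈ 0.2268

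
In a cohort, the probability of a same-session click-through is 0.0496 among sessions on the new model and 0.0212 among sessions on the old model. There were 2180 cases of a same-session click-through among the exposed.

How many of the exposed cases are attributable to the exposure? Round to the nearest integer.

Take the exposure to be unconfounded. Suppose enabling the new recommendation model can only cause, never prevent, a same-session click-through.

Let p₁ = 0.0496, p₀ = 0.0212.
PN = (p₁ − p₀)/p₁ = (0.0496 − 0.0212) / 0.0496 ≈ 0.57258.
Attributable cases ≈ PN × (exposed cases) = 0.57258 × 2180 ≈ 1248.23.

about 1248 cases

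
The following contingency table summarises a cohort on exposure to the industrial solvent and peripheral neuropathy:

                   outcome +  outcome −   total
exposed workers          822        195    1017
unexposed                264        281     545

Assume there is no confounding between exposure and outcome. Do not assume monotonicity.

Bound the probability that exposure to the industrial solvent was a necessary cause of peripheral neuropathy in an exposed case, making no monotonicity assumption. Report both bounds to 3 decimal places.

0.401 ≤ PN ≤ 0.638

p₁ = P(outcome | exposed) = 822/1017 = 0.80826
p₀ = P(outcome | unexposed) = 264/545 = 0.4844
Under exogeneity alone the bounds on PN are max{0,(p₁−p₀)/p₁} ≤ PN ≤ min{1,(1−p₀)/p₁}.
  lower = (p₁ − p₀)/p₁ = 0.32386 / 0.80826 ≈ 0.4007
  upper = min{1, (1 − p₀)/p₁} = 0.5156 / 0.80826 ≈ 0.6379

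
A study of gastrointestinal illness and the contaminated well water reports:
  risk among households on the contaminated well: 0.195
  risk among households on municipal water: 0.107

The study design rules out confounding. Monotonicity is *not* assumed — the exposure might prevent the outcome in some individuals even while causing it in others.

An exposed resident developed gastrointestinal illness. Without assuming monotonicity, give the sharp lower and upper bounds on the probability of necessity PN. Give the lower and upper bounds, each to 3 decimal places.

0.451 ≤ PN ≤ 1.000

Let p₁ = 0.195, p₀ = 0.107.
Under exogeneity alone the bounds on PN are max{0,(p₁−p₀)/p₁} ≤ PN ≤ min{1,(1−p₀)/p₁}.
  lower = (p₁ − p₀)/p₁ = 0.088 / 0.195 ≈ 0.4513
  upper = min{1, (1 − p₀)/p₁} = 0.893 / 0.195 ≈ 4.5795 → capped at 1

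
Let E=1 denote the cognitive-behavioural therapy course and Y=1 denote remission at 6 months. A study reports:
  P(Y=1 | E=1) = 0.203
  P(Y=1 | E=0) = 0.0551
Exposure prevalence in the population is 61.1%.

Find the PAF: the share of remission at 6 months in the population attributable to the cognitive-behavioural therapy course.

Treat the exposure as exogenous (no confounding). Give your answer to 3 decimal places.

Let p₁ = 0.203, p₀ = 0.0551.
Overall risk P(Y=1) = π·p₁ + (1−π)·p₀ = 0.611×0.203 + 0.389×0.0551 = 0.14547.
Under exogeneity, PAF = [P(Y=1) − p₀] / P(Y=1).
PAF = (0.14547 − 0.0551) / 0.14547 ≈ 0.6212

PAF ≈ 0.621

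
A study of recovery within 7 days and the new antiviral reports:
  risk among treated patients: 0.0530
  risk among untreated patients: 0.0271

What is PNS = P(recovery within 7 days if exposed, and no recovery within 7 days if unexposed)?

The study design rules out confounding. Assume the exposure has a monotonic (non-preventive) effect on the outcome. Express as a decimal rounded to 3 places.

Let p₁ = 0.053, p₀ = 0.0271.
Under exogeneity and monotonicity, PNS = p₁ − p₀.
PNS = 0.053 − 0.0271 = 0.0259

PNS ≈ 0.026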